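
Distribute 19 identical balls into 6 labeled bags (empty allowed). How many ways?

Stars and bars: C(n+k-1, k-1) = C(24,5).

Final answer: C(24,5) = 42504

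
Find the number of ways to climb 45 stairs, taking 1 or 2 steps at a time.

Let f(n) count the ways. The last step is size 1 or 2, so f(n) = f(n-1) + f(n-2) with f(1)=1, f(2)=2.
Building up term by term: f(1)=1, f(2)=2, f(3)=3, f(4)=5, f(5)=8, f(6)=13, f(7)=21, f(8)=34, f(9)=55, f(10)=89, f(11)=144, f(12)=233, f(13)=377, f(14)=610, f(15)=987, f(16)=1597, f(17)=2584, f(18)=4181, f(19)=6765, f(20)=10946, f(21)=17711, f(22)=28657, f(23)=46368, f(24)=75025, f(25)=121393, f(26)=196418, f(27)=317811, f(28)=514229, f(29)=832040, f(30)=1346269, f(31)=2178309, f(32)=3524578, f(33)=5702887, f(34)=9227465, f(35)=14930352, f(36)=24157817, f(37)=39088169, f(38)=63245986, f(39)=102334155, f(40)=165580141, f(41)=267914296, f(42)=433494437, f(43)=701408733, f(44)=1134903170, f(45)=1836311903.

Final answer: 1836311903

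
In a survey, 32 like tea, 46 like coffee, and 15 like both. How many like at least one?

|A union B| = |A| + |B| - |A intersect B| = 32 + 46 - 15.

Final answer: 63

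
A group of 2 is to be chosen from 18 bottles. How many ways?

C(18,2) = 18!/(2! x (18-2)!).

Final answer: C(18,2) = 153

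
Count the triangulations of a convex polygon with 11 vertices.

This is a standard Catalan-number count: the answer is C_n. Here n = 11 - 2 = 9.
C_n = C(2n,n)/(n+1), so C_{9} = C(18,9)/10 = 48620/10.

Final answer: C_{9} = 4862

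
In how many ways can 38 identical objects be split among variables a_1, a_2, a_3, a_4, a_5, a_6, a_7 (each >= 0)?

Stars and bars with 38 stars and 6 bars:
C(38+7-1, 7-1) = C(44,6).

Final answer: C(44,6) = 7059052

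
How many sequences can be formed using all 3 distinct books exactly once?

The number of ways to arrange 3 distinct objects is 3!.

Final answer: 3! = 6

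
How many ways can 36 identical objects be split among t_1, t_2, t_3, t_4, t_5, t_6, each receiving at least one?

Substitute t'_i = t_i - 1 (so t'_i >= 0). Then sum t'_i = 36 - 6 = 30.
Stars and bars: C(30+6-1, 6-1) = C(35,5).

Final answer: C(35,5) = 324632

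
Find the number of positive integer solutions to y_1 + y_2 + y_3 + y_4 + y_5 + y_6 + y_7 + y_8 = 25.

Substitute y'_i = y_i - 1 (so y'_i >= 0). Then sum y'_i = 25 - 8 = 17.
Stars and bars: C(17+8-1, 8-1) = C(24,7).

Final answer: C(24,7) = 346104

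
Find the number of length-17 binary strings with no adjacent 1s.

Let a(n) count valid strings. If the last bit is 0 the prefix is any valid string of length n-1; if it is 1 the string must end in 01 with a valid prefix of length n-2. So a(n) = a(n-1) + a(n-2), a(1)=2, a(2)=3.
Building up term by term: a(1)=2, a(2)=3, a(3)=5, a(4)=8, a(5)=13, a(6)=21, a(7)=34, a(8)=55, a(9)=89, a(10)=144, a(11)=233, a(12)=377, a(13)=610, a(14)=987, a(15)=1597, a(16)=2584, a(17)=4181.

Final answer: 4181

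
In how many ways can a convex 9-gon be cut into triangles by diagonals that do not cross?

This is counted by the nth Catalan number C_n. Here n = 9 - 2 = 7.
Using C_0 = 1 and C_(k+1) = C_k x 2(2k+1)/(k+2), build up term by term: C_1=1, C_2=2, C_3=5, C_4=14, C_5=42, C_6=132, C_7=429.

Final answer: C_{7} = 429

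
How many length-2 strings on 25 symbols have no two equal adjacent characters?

Let g(n) count such strings. g(1) = 25, and each valid string of length n-1 extends in 24 ways (any symbol but the last), so g(n) = 24 g(n-1).
Total: g(2) = 25 x 24^1.

Final answer: 25 x 24^{1} = 600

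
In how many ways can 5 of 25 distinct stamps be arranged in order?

P(25,5) = 25!/(25-5)! = 25!/20!.

Final answer: P(25,5) = 6375600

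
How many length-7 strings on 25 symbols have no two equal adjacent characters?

Let g(n) count such strings. g(1) = 25, and each valid string of length n-1 extends in 24 ways (any symbol but the last), so g(n) = 24 g(n-1).
Total: g(7) = 25 x 24^6.

Final answer: 25 x 24^{6} = 4777574400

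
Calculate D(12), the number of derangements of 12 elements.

D(n) = (n-1)(D(n-1) + D(n-2)), D(0)=1, D(1)=0.
Building up: D(2)=1, D(3)=2, D(4)=9, D(5)=44, D(6)=265, D(7)=1854, D(8)=14833, D(9)=133496, D(10)=1334961, D(11)=14684570.
D(12) = 11 x (D(11) + D(10)) = 11 x (14684570 + 1334961).

Final answer: D(12) = 176214841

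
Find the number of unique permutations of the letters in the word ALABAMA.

Letters (A:4, B:1, L:1, M:1). Total letters: 7.
Permutations = 7!/(4!).

Final answer: 210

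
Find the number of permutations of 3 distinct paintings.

The number of ways to arrange 3 distinct objects is 3!.

Final answer: 3! = 6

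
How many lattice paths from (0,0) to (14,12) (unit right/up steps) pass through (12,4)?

Paths (0,0)->(12,4): C(16,4) = 1820.
Paths (12,4)->(14,12): C(10,8) = 45.
By multiplication principle: 1820 x 45.

Final answer: 81900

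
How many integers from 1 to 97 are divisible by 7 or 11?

Multiples of 7: 13. Multiples of 11: 8. Of both (lcm=77): 1.
By inclusion-exclusion: 13 + 8 - 1.

Final answer: 20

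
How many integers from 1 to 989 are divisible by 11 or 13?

Multiples of 11: 89. Multiples of 13: 76. Of both (lcm=143): 6.
By inclusion-exclusion: 89 + 76 - 6.

Final answer: 159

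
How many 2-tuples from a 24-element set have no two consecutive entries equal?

First character: 24 choices. Each subsequent: 23 choices (must differ from the previous one).
Total: 24 x 23^1.

Final answer: 24 x 23^{1} = 552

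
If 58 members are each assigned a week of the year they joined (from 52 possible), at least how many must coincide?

There are 52 possible values for week of the year they joined. With 58 members and 52 categories, by pigeonhole: ceiling(58/52).

Final answer: 2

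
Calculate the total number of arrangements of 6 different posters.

The number of ways to arrange 6 distinct objects is 6!.

Final answer: 6! = 720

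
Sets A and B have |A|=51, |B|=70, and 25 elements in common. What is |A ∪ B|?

|A union B| = |A| + |B| - |A intersect B| = 51 + 70 - 25.

Final answer: 96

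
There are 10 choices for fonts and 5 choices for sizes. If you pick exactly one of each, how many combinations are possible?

By the multiplication principle: 10 x 5.

Final answer: 50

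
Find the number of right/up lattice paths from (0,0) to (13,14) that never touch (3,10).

Total paths to (13,14): C(27,14) = 20058300.
Paths through (3,10): C(13,10) x C(14,4) = 286286.
Avoiding (3,10): 20058300 - 286286.

Final answer: 19772014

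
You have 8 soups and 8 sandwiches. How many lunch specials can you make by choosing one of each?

By the multiplication principle: 8 x 8.

Final answer: 64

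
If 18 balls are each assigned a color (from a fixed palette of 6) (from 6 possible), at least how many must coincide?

There are 6 possible values for color (from a fixed palette of 6). With 18 balls and 6 categories, by pigeonhole: ceiling(18/6).

Final answer: 3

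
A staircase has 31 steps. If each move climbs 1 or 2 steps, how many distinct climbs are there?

Let f(n) count the ways. The last step is size 1 or 2, so f(n) = f(n-1) + f(n-2) with f(1)=1, f(2)=2.
Iterating the recurrence: f(1)=1, f(2)=2, f(3)=3, f(4)=5, f(5)=8, f(6)=13, f(7)=21, f(8)=34, f(9)=55, f(10)=89, f(11)=144, f(12)=233, f(13)=377, f(14)=610, f(15)=987, f(16)=1597, f(17)=2584, f(18)=4181, f(19)=6765, f(20)=10946, f(21)=17711, f(22)=28657, f(23)=46368, f(24)=75025, f(25)=121393, f(26)=196418, f(27)=317811, f(28)=514229, f(29)=832040, f(30)=1346269, f(31)=2178309.

Final answer: 2178309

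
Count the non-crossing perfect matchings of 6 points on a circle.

The structures are counted by the Catalan number C_n. Here n = 6/2 = 3.
C_n = C(2n,n)/(n+1), so C_{3} = C(6,3)/4 = 20/4.

Final answer: C_{3} = 5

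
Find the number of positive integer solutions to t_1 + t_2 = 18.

Substitute t'_i = t_i - 1 (so t'_i >= 0). Then sum t'_i = 18 - 2 = 16.
Stars and bars: C(16+2-1, 2-1) = C(17,1).

Final answer: C(17,1) = 17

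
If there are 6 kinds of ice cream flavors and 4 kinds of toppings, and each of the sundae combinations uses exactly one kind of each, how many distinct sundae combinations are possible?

By the multiplication principle: 6 x 4.

Final answer: 24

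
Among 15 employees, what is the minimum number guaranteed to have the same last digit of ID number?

There are 10 possible values for last digit of ID number. With 15 employees and 10 categories, by pigeonhole: ceiling(15/10).

Final answer: 2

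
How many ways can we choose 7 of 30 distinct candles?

C(30,7) = 30!/(7! x 23!).

Final answer: \binom{30}{7} = 2035800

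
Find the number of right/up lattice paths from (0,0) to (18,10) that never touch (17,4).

Total paths to (18,10): C(28,10) = 13123110.
Paths through (17,4): C(21,4) x C(7,6) = 41895.
Avoiding (17,4): 13123110 - 41895.

Final answer: 13081215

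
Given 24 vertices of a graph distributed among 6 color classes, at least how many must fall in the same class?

By pigeonhole with 24 objects and 6 categories: ceiling(24/6).

Final answer: 4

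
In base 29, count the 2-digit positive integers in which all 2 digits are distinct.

First digit: 28 (nonzero). Second: 28 (not first). Third: 27, etc.
Total: 28 x 28.

Final answer: 784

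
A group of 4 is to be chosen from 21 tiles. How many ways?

C(21,4) = 21!/(4! x 17!).

Final answer: \binom{21}{4} = 5985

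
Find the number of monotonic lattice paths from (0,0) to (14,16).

Each path has 14 right steps and 16 up steps in some order (30 steps total).
Choose which 16 of the 30 steps are up: C(30,16).

Final answer: C(30,16) = 145422675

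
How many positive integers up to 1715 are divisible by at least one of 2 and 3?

Multiples of 2: 857. Multiples of 3: 571. Of both (lcm=6): 285.
By inclusion-exclusion: 857 + 571 - 285.

Final answer: 1143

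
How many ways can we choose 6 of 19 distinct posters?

C(19,6) = 19!/(6! x (19-6)!).

Final answer: C(19,6) = 27132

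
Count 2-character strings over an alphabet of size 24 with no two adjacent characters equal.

Let g(n) count such strings. g(1) = 24, and each valid string of length n-1 extends in 23 ways (any symbol but the last), so g(n) = 23 g(n-1).
Total: g(2) = 24 x 23^1.

Final answer: 24 x 23^{1} = 552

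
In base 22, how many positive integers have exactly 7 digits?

These are the integers in [22^6, 22^7), so the count is 22^7 - 22^6 = 21 x 22^6.

Final answer: 2380977984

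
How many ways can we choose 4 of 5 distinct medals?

C(5,4) = 5!/(4! x (5-4)!).

Final answer: C(5,4) = 5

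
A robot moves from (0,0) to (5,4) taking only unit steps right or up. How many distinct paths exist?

Each path has 5 right steps and 4 up steps in some order (9 steps total).
Choose which 4 of the 9 steps are up: C(9,4).

Final answer: C(9,4) = 126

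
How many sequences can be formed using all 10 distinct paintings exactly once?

The number of ways to arrange 10 distinct objects is 10!.

Final answer: 10! = 3628800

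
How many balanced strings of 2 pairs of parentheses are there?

This is a standard Catalan-number count: the answer is C_n. Here n = 2 (pairs).
Using C_0 = 1 and C_(k+1) = C_k x 2(2k+1)/(k+2), build up term by term: C_1=1, C_2=2.

Final answer: C_{2} = 2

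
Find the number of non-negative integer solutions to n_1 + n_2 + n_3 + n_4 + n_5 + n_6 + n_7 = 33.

Stars and bars with 33 stars and 6 bars:
C(33+7-1, 7-1) = C(39,6).

Final answer: C(39,6) = 3262623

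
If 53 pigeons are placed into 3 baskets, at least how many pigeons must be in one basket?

By the pigeonhole principle: ceiling(53/3).

Final answer: 18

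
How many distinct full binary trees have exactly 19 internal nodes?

This is a standard Catalan-number count: the answer is C_n. Here n = 19.
C_n = C(2n,n)/(n+1), so C_{19} = C(38,19)/20 = 35345263800/20.

Final answer: C_{19} = 1767263190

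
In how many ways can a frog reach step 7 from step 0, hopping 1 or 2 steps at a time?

Let f(n) be the number of climbs. Removing the last move (1 or 2 steps) gives f(n) = f(n-1) + f(n-2); base cases f(1)=1, f(2)=2.
Iterating the recurrence: f(1)=1, f(2)=2, f(3)=3, f(4)=5, f(5)=8, f(6)=13, f(7)=21.

Final answer: 21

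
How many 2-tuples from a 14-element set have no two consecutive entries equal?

First character: 14 choices. Each subsequent: 13 choices (must differ from the previous one).
Total: 14 x 13^1.

Final answer: 14 x 13^{1} = 182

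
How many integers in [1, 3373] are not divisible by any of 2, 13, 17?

|div by 2|=1686, |div by 13|=259, |div by 17|=198.
|div by 2&13|=129, |div by 2&17|=99, |div by 13&17|=15, |div by all|=7.
By inclusion-exclusion, divisible by at least one: 1686+259+198-129-99-15+7 = 1907.
Not divisible by any: 3373 - 1907.

Final answer: 1466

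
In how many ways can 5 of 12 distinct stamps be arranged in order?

P(12,5) = 12!/(12-5)! = 12!/7!.

Final answer: P(12,5) = 95040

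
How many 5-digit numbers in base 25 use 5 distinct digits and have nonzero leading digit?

First digit: 24 (nonzero). Second: 24 (not first). Third: 23, etc.
Total: 24 x 24 x 23 x 22 x 21.

Final answer: 6120576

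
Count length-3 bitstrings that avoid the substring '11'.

A valid string ends in 0 (append to any length-(n-1) valid string) or in 01 (append to any length-(n-2) valid string), so a(n) = a(n-1) + a(n-2) with a(1)=2, a(2)=3.
Iterating the recurrence: a(1)=2, a(2)=3, a(3)=5.

Final answer: 5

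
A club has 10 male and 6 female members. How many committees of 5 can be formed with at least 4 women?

Sum over valid woman counts:
C(6,4)C(10,1) = 150
C(6,5)C(10,0) = 6
Total: 150 + 6.

Final answer: 156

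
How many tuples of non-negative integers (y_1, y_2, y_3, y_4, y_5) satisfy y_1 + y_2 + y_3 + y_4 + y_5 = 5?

Stars and bars with 5 stars and 4 bars:
C(5+5-1, 5-1) = C(9,4).

Final answer: C(9,4) = 126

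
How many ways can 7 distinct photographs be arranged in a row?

The number of ways to arrange 7 distinct objects is 7!.

Final answer: 7! = 5040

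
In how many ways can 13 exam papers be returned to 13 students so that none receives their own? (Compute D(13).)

D(n) = (n-1)(D(n-1) + D(n-2)), D(0)=1, D(1)=0.
D(2) = 1 x (0 + 1) = 1
D(3) = 2 x (1 + 0) = 2
D(4) = 3 x (2 + 1) = 9
D(5) = 4 x (9 + 2) = 44
D(6) = 5 x (44 + 9) = 265
D(7) = 6 x (265 + 44) = 1854
D(8) = 7 x (1854 + 265) = 14833
D(9) = 8 x (14833 + 1854) = 133496
D(10) = 9 x (133496 + 14833) = 1334961
D(11) = 10 x (1334961 + 133496) = 14684570
D(12) = 11 x (14684570 + 1334961) = 176214841
D(13) = 12 x (D(12) + D(11)) = 12 x (176214841 + 14684570)

Final answer: D(13) = 2290792932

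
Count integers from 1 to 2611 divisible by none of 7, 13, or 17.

|div by 7|=373, |div by 13|=200, |div by 17|=153.
|div by 7&13|=28, |div by 7&17|=21, |div by 13&17|=11, |div by all|=1.
By inclusion-exclusion, divisible by at least one: 373+200+153-28-21-11+1 = 667.
Not divisible by any: 2611 - 667.

Final answer: 1944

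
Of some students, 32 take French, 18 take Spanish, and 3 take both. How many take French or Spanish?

|A union B| = |A| + |B| - |A intersect B| = 32 + 18 - 3.

Final answer: 47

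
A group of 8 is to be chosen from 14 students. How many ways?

C(14,8) = 14!/(8! x 6!).

Final answer: \binom{14}{8} = 3003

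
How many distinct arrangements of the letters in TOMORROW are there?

Letters (M:1, O:3, R:2, T:1, W:1). Total letters: 8.
Permutations = 8!/(3! x 2!).

Final answer: 3360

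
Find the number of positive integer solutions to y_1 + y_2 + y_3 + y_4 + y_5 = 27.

Substitute y'_i = y_i - 1 (so y'_i >= 0). Then sum y'_i = 27 - 5 = 22.
Stars and bars: C(22+5-1, 5-1) = C(26,4).

Final answer: C(26,4) = 14950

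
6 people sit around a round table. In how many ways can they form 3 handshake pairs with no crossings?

This is counted by the nth Catalan number C_n. Here n = 6/2 = 3.
C_n = C(2n,n) - C(2n,n+1), so C_{3} = C(6,3) - C(6,4) = 20 - 15.

Final answer: C_{3} = 5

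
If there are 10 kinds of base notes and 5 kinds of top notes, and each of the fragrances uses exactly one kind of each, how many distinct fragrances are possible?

By the multiplication principle: 10 x 5.

Final answer: 50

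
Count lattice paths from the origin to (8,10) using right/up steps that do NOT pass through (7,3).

Total paths to (8,10): C(18,10) = 43758.
Paths through (7,3): C(10,3) x C(8,7) = 960.
Avoiding (7,3): 43758 - 960.

Final answer: 42798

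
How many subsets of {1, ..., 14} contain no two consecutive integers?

Let a(n) count such subsets of {1, ..., n}. Either n is excluded (a(n-1) ways) or n is included, forcing n-1 out (a(n-2) ways), so a(n) = a(n-1) + a(n-2) with a(1)=2, a(2)=3.
Iterating the recurrence: a(1)=2, a(2)=3, a(3)=5, a(4)=8, a(5)=13, a(6)=21, a(7)=34, a(8)=55, a(9)=89, a(10)=144, a(11)=233, a(12)=377, a(13)=610, a(14)=987.

Final answer: 987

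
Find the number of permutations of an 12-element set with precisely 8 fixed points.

Choose which 8 elements are fixed: C(12,8) = 495.
Derange the remaining 4 using D(j) = (j-1)(D(j-1) + D(j-2)), D(0)=1, D(1)=0: D(2)=1, D(3)=2, D(4)=9.
Total: 495 x 9.

Final answer: C(12,8) D(4) = 4455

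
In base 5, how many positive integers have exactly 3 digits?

Leading digit: 4 options (nonzero). Other 2 digit(s): 5 options each.
Total: 4 x 5^2.

Final answer: 100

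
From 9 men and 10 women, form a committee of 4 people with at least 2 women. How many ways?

Sum over valid woman counts:
C(10,2)C(9,2) = 1620
C(10,3)C(9,1) = 1080
C(10,4)C(9,0) = 210
Total: 1620 + 1080 + 210.

Final answer: 2910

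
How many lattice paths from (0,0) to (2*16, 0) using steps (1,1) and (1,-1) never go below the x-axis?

Total monotonic paths to (16,16): C(32,16) = 601080390.
Reflecting each bad path at its first crossing gives a bijection with paths to (15,17): C(32,17) = 565722720.
Valid Dyck paths: 601080390 - 565722720.
(This is the Catalan number C_{16}.)

Final answer: C_{16} = 35357670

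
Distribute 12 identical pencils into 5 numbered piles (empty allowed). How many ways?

Stars and bars: C(n+k-1, k-1) = C(16,4).

Final answer: C(16,4) = 1820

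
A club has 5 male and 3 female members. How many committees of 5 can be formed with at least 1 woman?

Sum over valid woman counts:
C(3,1)C(5,4) = 15
C(3,2)C(5,3) = 30
C(3,3)C(5,2) = 10
Total: 15 + 30 + 10.

Final answer: 55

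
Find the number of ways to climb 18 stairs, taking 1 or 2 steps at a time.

Let f(n) count the ways. The last step is size 1 or 2, so f(n) = f(n-1) + f(n-2) with f(1)=1, f(2)=2.
Building up term by term: f(1)=1, f(2)=2, f(3)=3, f(4)=5, f(5)=8, f(6)=13, f(7)=21, f(8)=34, f(9)=55, f(10)=89, f(11)=144, f(12)=233, f(13)=377, f(14)=610, f(15)=987, f(16)=1597, f(17)=2584, f(18)=4181.

Final answer: 4181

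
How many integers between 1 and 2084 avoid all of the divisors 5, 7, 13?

|div by 5|=416, |div by 7|=297, |div by 13|=160.
|div by 5&7|=59, |div by 5&13|=32, |div by 7&13|=22, |div by all|=4.
By inclusion-exclusion, divisible by at least one: 416+297+160-59-32-22+4 = 764.
Not divisible by any: 2084 - 764.

Final answer: 1320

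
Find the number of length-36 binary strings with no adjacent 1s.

Let a(n) count valid strings. If the last bit is 0 the prefix is any valid string of length n-1; if it is 1 the string must end in 01 with a valid prefix of length n-2. So a(n) = a(n-1) + a(n-2), a(1)=2, a(2)=3.
Computing successive values: a(1)=2, a(2)=3, a(3)=5, a(4)=8, a(5)=13, a(6)=21, a(7)=34, a(8)=55, a(9)=89, a(10)=144, a(11)=233, a(12)=377, a(13)=610, a(14)=987, a(15)=1597, a(16)=2584, a(17)=4181, a(18)=6765, a(19)=10946, a(20)=17711, a(21)=28657, a(22)=46368, a(23)=75025, a(24)=121393, a(25)=196418, a(26)=317811, a(27)=514229, a(28)=832040, a(29)=1346269, a(30)=2178309, a(31)=3524578, a(32)=5702887, a(33)=9227465, a(34)=14930352, a(35)=24157817, a(36)=39088169.

Final answer: 39088169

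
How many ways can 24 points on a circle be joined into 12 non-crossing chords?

This is a standard Catalan-number count: the answer is C_n. Here n = 24/2 = 12.
C_n = (2n)!/(n!(n+1)!), so C_{12} = 24!/(12! x 13!) = C(24,12)/13 = 2704156/13.

Final answer: C_{12} = 208012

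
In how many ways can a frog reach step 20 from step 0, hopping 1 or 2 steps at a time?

Condition on the final move: it is a 1-step (f(n-1) ways to get there) or a 2-step (f(n-2) ways), so f(n) = f(n-1) + f(n-2), with f(1)=1, f(2)=2.
Computing successive values: f(1)=1, f(2)=2, f(3)=3, f(4)=5, f(5)=8, f(6)=13, f(7)=21, f(8)=34, f(9)=55, f(10)=89, f(11)=144, f(12)=233, f(13)=377, f(14)=610, f(15)=987, f(16)=1597, f(17)=2584, f(18)=4181, f(19)=6765, f(20)=10946.

Final answer: 10946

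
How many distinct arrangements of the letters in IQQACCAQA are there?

Letters (A:3, C:2, I:1, Q:3). Total letters: 9.
Permutations = 9!/(3! x 3! x 2!).

Final answer: 5040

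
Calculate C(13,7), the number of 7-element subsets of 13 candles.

C(13,7) = 13!/(7! x 6!).

Final answer: \binom{13}{7} = 1716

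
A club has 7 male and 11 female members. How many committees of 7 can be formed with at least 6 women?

Sum over valid woman counts:
C(11,6)C(7,1) = 3234
C(11,7)C(7,0) = 330
Total: 3234 + 330.

Final answer: 3564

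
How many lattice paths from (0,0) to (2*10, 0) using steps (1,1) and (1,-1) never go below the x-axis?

Total monotonic paths to (10,10): C(20,10) = 184756.
A path is bad iff it touches y = x + 1; reflecting its initial segment maps bad paths bijectively onto all paths to (9,11), of which there are C(20,11) = 167960.
Valid Dyck paths: 184756 - 167960.
(Equivalently, C_{10} = C(20,10)/11 = 184756/11.)

Final answer: C_{10} = 16796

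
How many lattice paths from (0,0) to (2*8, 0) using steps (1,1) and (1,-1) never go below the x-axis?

Total monotonic paths to (8,8): C(16,8) = 12870.
Paths that cross above y=x (reflection bijection): C(16,9) = 11440.
Valid Dyck paths: 12870 - 11440.
(Check: C(16,8) - C(16,9) = C(16,8)/9, the Catalan number C_{8}.)

Final answer: C_{8} = 1430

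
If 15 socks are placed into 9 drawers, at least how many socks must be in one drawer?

By the pigeonhole principle: ceiling(15/9).

Final answer: 2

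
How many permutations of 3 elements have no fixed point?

Derangements satisfy D(n) = (n-1)(D(n-1) + D(n-2)), starting from D(0)=1, D(1)=0.
Building up: D(2)=1.
D(3) = 2 x (D(2) + D(1)) = 2 x (1 + 0).

Final answer: D(3) = 2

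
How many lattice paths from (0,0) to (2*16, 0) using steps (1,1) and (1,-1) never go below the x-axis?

Total monotonic paths to (16,16): C(32,16) = 601080390.
Paths that cross above y=x (reflection bijection): C(32,17) = 565722720.
Valid Dyck paths: 601080390 - 565722720.
(This is the Catalan number C_{16}.)

Final answer: C_{16} = 35357670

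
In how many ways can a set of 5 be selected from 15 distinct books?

C(15,5) = 15!/(5! x 10!).

Final answer: \binom{15}{5} = 3003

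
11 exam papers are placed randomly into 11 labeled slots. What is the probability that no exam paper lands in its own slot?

Derangements satisfy D(n) = (n-1)(D(n-1) + D(n-2)), starting from D(0)=1, D(1)=0.
Building up: D(2)=1, D(3)=2, D(4)=9, D(5)=44, D(6)=265, D(7)=1854, D(8)=14833, D(9)=133496, D(10)=1334961, D(11)=14684570.
Total arrangements: 11! = 39916800.
Probability = D(11)/11! = 1468457/3991680.

Final answer: D(11)/11! = 14684570/39916800 = 0.367879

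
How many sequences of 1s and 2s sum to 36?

Condition on the final move: it is a 1-step (f(n-1) ways to get there) or a 2-step (f(n-2) ways), so f(n) = f(n-1) + f(n-2), with f(1)=1, f(2)=2.
Computing successive values: f(1)=1, f(2)=2, f(3)=3, f(4)=5, f(5)=8, f(6)=13, f(7)=21, f(8)=34, f(9)=55, f(10)=89, f(11)=144, f(12)=233, f(13)=377, f(14)=610, f(15)=987, f(16)=1597, f(17)=2584, f(18)=4181, f(19)=6765, f(20)=10946, f(21)=17711, f(22)=28657, f(23)=46368, f(24)=75025, f(25)=121393, f(26)=196418, f(27)=317811, f(28)=514229, f(29)=832040, f(30)=1346269, f(31)=2178309, f(32)=3524578, f(33)=5702887, f(34)=9227465, f(35)=14930352, f(36)=24157817.

Final answer: 24157817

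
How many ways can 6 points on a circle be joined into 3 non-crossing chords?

The structures are counted by the Catalan number C_n. Here n = 6/2 = 3.
C_n = (2n)!/(n!(n+1)!), so C_{3} = 6!/(3! x 4!) = C(6,3)/4 = 20/4.

Final answer: C_{3} = 5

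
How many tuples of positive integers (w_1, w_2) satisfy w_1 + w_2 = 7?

Substitute w'_i = w_i - 1 (so w'_i >= 0). Then sum w'_i = 7 - 2 = 5.
Stars and bars: C(5+2-1, 2-1) = C(6,1).

Final answer: C(6,1) = 6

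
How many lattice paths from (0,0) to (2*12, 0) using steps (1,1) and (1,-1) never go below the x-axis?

Total monotonic paths to (12,12): C(24,12) = 2704156.
A path is bad iff it touches y = x + 1; reflecting its initial segment maps bad paths bijectively onto all paths to (11,13), of which there are C(24,13) = 2496144.
Valid Dyck paths: 2704156 - 2496144.
(This is the Catalan number C_{12}.)

Final answer: C_{12} = 208012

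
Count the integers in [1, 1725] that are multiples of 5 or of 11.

Multiples of 5: 345. Multiples of 11: 156. Of both (lcm=55): 31.
By inclusion-exclusion: 345 + 156 - 31.

Final answer: 470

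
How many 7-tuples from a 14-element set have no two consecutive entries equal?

First character: 14 choices. Each subsequent: 13 choices (must differ from the previous one).
Total: 14 x 13^6.

Final answer: 14 x 13^{6} = 67575326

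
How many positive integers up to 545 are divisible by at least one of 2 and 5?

Multiples of 2: 272. Multiples of 5: 109. Of both (lcm=10): 54.
By inclusion-exclusion: 272 + 109 - 54.

Final answer: 327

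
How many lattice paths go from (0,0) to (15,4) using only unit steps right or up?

Each path has 15 right steps and 4 up steps in some order (19 steps total).
Choose which 4 of the 19 steps are up: C(19,4).

Final answer: C(19,4) = 3876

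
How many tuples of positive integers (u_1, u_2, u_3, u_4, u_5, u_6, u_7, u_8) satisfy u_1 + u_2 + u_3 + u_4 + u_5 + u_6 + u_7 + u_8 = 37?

Substitute u'_i = u_i - 1 (so u'_i >= 0). Then sum u'_i = 37 - 8 = 29.
Stars and bars: C(29+8-1, 8-1) = C(36,7).

Final answer: C(36,7) = 8347680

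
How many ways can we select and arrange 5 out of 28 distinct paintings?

P(28,5) = 28!/(28-5)! = 28!/23!.

Final answer: P(28,5) = 11793600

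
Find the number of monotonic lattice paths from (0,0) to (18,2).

Each path has 18 right steps and 2 up steps in some order (20 steps total).
Choose which 2 of the 20 steps are up: C(20,2).

Final answer: C(20,2) = 190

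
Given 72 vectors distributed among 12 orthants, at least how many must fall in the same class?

By pigeonhole with 72 objects and 12 categories: ceiling(72/12).

Final answer: 6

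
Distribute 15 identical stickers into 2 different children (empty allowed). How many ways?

Stars and bars: C(n+k-1, k-1) = C(16,1).

Final answer: C(16,1) = 16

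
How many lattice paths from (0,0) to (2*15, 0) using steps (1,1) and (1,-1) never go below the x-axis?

Total monotonic paths to (15,15): C(30,15) = 155117520.
Reflecting each bad path at its first crossing gives a bijection with paths to (14,16): C(30,16) = 145422675.
Valid Dyck paths: 155117520 - 145422675.
(Check: C(30,15) - C(30,16) = C(30,15)/16, the Catalan number C_{15}.)

Final answer: C_{15} = 9694845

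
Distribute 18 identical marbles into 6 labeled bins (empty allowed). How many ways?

Stars and bars: C(n+k-1, k-1) = C(23,5).

Final answer: C(23,5) = 33649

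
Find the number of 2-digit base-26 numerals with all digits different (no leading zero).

The leading digit has 25 choices (anything but zero); the next has 25 (anything but the first), then 24, and so on, one fewer each time.
Total: 25 x 25.

Final answer: 625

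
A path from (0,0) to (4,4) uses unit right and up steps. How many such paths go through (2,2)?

Paths (0,0)->(2,2): C(4,2) = 6.
Paths (2,2)->(4,4): C(4,2) = 6.
By multiplication principle: 6 x 6.

Final answer: 36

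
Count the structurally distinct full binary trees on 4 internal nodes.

This is a standard Catalan-number count: the answer is C_n. Here n = 4.
C_n = C(2n,n) - C(2n,n+1), so C_{4} = C(8,4) - C(8,5) = 70 - 56.

Final answer: C_{4} = 14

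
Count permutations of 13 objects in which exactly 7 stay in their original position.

Choose which 7 elements are fixed: C(13,7) = 1716.
Derange the remaining 6 using D(j) = (j-1)(D(j-1) + D(j-2)), D(0)=1, D(1)=0: D(2)=1, D(3)=2, D(4)=9, D(5)=44, D(6)=265.
Total: 1716 x 265.

Final answer: C(13,7) D(6) = 454740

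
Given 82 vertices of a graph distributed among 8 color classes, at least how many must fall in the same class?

By pigeonhole with 82 objects and 8 categories: ceiling(82/8).

Final answer: 11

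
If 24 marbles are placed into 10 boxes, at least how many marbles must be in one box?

By the pigeonhole principle: ceiling(24/10).

Final answer: 3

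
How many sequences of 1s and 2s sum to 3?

Condition on the final move: it is a 1-step (f(n-1) ways to get there) or a 2-step (f(n-2) ways), so f(n) = f(n-1) + f(n-2), with f(1)=1, f(2)=2.
Building up term by term: f(1)=1, f(2)=2, f(3)=3.

Final answer: 3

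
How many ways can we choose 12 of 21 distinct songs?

C(21,12) = 21!/(12! x 9!).

Final answer: \binom{21}{12} = 293930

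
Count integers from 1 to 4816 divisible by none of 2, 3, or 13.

|div by 2|=2408, |div by 3|=1605, |div by 13|=370.
|div by 2&3|=802, |div by 2&13|=185, |div by 3&13|=123, |div by all|=61.
By inclusion-exclusion, divisible by at least one: 2408+1605+370-802-185-123+61 = 3334.
Not divisible by any: 4816 - 3334.

Final answer: 1482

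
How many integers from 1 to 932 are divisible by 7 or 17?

Multiples of 7: 133. Multiples of 17: 54. Of both (lcm=119): 7.
By inclusion-exclusion: 133 + 54 - 7.

Final answer: 180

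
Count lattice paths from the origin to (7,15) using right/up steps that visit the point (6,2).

Paths (0,0)->(6,2): C(8,2) = 28.
Paths (6,2)->(7,15): C(14,13) = 14.
By multiplication principle: 28 x 14.

Final answer: 392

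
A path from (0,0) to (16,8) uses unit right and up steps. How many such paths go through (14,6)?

Paths (0,0)->(14,6): C(20,6) = 38760.
Paths (14,6)->(16,8): C(4,2) = 6.
By multiplication principle: 38760 x 6.

Final answer: 232560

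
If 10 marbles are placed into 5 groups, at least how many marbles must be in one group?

By the pigeonhole principle: ceiling(10/5).

Final answer: 2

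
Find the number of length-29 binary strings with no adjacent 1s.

A valid string ends in 0 (append to any length-(n-1) valid string) or in 01 (append to any length-(n-2) valid string), so a(n) = a(n-1) + a(n-2) with a(1)=2, a(2)=3.
Iterating the recurrence: a(1)=2, a(2)=3, a(3)=5, a(4)=8, a(5)=13, a(6)=21, a(7)=34, a(8)=55, a(9)=89, a(10)=144, a(11)=233, a(12)=377, a(13)=610, a(14)=987, a(15)=1597, a(16)=2584, a(17)=4181, a(18)=6765, a(19)=10946, a(20)=17711, a(21)=28657, a(22)=46368, a(23)=75025, a(24)=121393, a(25)=196418, a(26)=317811, a(27)=514229, a(28)=832040, a(29)=1346269.

Final answer: 1346269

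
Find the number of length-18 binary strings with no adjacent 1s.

Classify by the final bit: ...0 gives a(n-1) strings, ...01 gives a(n-2) strings. Thus a(n) = a(n-1) + a(n-2) with a(1)=2, a(2)=3.
Computing successive values: a(1)=2, a(2)=3, a(3)=5, a(4)=8, a(5)=13, a(6)=21, a(7)=34, a(8)=55, a(9)=89, a(10)=144, a(11)=233, a(12)=377, a(13)=610, a(14)=987, a(15)=1597, a(16)=2584, a(17)=4181, a(18)=6765.

Final answer: 6765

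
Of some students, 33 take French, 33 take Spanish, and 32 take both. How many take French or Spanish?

|A union B| = |A| + |B| - |A intersect B| = 33 + 33 - 32.

Final answer: 34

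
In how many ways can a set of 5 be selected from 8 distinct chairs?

C(8,5) = 8!/(5! x 3!).

Final answer: \binom{8}{5} = 56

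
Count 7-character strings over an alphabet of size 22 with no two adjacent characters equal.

Let g(n) count such strings. g(1) = 22, and each valid string of length n-1 extends in 21 ways (any symbol but the last), so g(n) = 21 g(n-1).
Total: g(7) = 22 x 21^6.

Final answer: 22 x 21^{6} = 1886854662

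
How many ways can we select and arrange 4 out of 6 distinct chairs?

P(6,4) = 6!/(6-4)! = 6!/2!.

Final answer: P(6,4) = 360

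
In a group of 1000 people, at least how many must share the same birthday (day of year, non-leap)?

There are 365 possible values for birthday (day of year, non-leap). With 1000 people and 365 categories, by pigeonhole: ceiling(1000/365).

Final answer: 3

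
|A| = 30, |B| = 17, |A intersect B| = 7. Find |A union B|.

|A union B| = |A| + |B| - |A intersect B| = 30 + 17 - 7.

Final answer: 40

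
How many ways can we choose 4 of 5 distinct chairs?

C(5,4) = 5!/(4! x (5-4)!).

Final answer: C(5,4) = 5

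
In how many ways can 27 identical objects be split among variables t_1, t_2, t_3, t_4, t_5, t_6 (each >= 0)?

Stars and bars with 27 stars and 5 bars:
C(27+6-1, 6-1) = C(32,5).

Final answer: C(32,5) = 201376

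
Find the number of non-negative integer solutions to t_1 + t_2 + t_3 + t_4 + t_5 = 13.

Stars and bars with 13 stars and 4 bars:
C(13+5-1, 5-1) = C(17,4).

Final answer: C(17,4) = 2380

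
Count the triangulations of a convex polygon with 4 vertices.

This is counted by the nth Catalan number C_n. Here n = 4 - 2 = 2.
C_n = C(2n,n) - C(2n,n+1), so C_{2} = C(4,2) - C(4,3) = 6 - 4.

Final answer: C_{2} = 2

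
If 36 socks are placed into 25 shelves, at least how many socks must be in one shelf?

By the pigeonhole principle: ceiling(36/25).

Final answer: 2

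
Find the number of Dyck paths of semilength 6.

Total monotonic paths to (6,6): C(12,6) = 924.
Reflecting each bad path at its first crossing gives a bijection with paths to (5,7): C(12,7) = 792.
Valid Dyck paths: 924 - 792.
(Check: C(12,6) - C(12,7) = C(12,6)/7, the Catalan number C_{6}.)

Final answer: C_{6} = 132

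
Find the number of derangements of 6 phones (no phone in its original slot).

D(n) = (n-1)(D(n-1) + D(n-2)), D(0)=1, D(1)=0.
D(2) = 1 x (0 + 1) = 1
D(3) = 2 x (1 + 0) = 2
D(4) = 3 x (2 + 1) = 9
D(5) = 4 x (9 + 2) = 44
D(6) = 5 x (D(5) + D(4)) = 5 x (44 + 9)

Final answer: D(6) = 265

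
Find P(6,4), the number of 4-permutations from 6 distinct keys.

P(6,4) = 6!/(6-4)! = 6!/2!.

Final answer: P(6,4) = 360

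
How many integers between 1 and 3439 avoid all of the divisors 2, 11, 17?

|div by 2|=1719, |div by 11|=312, |div by 17|=202.
|div by 2&11|=156, |div by 2&17|=101, |div by 11&17|=18, |div by all|=9.
By inclusion-exclusion, divisible by at least one: 1719+312+202-156-101-18+9 = 1967.
Not divisible by any: 3439 - 1967.

Final answer: 1472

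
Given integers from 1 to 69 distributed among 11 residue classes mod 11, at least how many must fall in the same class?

By pigeonhole with 69 objects and 11 categories: ceiling(69/11).

Final answer: 7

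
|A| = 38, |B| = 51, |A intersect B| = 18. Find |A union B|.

|A union B| = |A| + |B| - |A intersect B| = 38 + 51 - 18.

Final answer: 71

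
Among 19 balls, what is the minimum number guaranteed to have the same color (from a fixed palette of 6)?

There are 6 possible values for color (from a fixed palette of 6). With 19 balls and 6 categories, by pigeonhole: ceiling(19/6).

Final answer: 4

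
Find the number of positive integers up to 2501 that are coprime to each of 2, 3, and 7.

|div by 2|=1250, |div by 3|=833, |div by 7|=357.
|div by 2&3|=416, |div by 2&7|=178, |div by 3&7|=119, |div by all|=59.
By inclusion-exclusion, divisible by at least one: 1250+833+357-416-178-119+59 = 1786.
Not divisible by any: 2501 - 1786.

Final answer: 715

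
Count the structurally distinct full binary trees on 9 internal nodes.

The structures are counted by the Catalan number C_n. Here n = 9.
C_n = (2n)!/(n!(n+1)!), so C_{9} = 18!/(9! x 10!) = C(18,9)/10 = 48620/10.

Final answer: C_{9} = 4862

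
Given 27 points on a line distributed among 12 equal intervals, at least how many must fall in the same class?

By pigeonhole with 27 objects and 12 categories: ceiling(27/12).

Final answer: 3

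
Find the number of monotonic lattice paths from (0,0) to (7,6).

Each path has 7 right steps and 6 up steps in some order (13 steps total).
Choose which 6 of the 13 steps are up: C(13,6).

Final answer: C(13,6) = 1716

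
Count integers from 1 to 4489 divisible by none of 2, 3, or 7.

|div by 2|=2244, |div by 3|=1496, |div by 7|=641.
|div by 2&3|=748, |div by 2&7|=320, |div by 3&7|=213, |div by all|=106.
By inclusion-exclusion, divisible by at least one: 2244+1496+641-748-320-213+106 = 3206.
Not divisible by any: 4489 - 3206.

Final answer: 1283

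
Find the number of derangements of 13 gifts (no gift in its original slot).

Use the recurrence D(n) = (n-1)(D(n-1) + D(n-2)) with D(0)=1, D(1)=0.
D(2) = 1 x (0 + 1) = 1
D(3) = 2 x (1 + 0) = 2
D(4) = 3 x (2 + 1) = 9
D(5) = 4 x (9 + 2) = 44
D(6) = 5 x (44 + 9) = 265
D(7) = 6 x (265 + 44) = 1854
D(8) = 7 x (1854 + 265) = 14833
D(9) = 8 x (14833 + 1854) = 133496
D(10) = 9 x (133496 + 14833) = 1334961
D(11) = 10 x (1334961 + 133496) = 14684570
D(12) = 11 x (14684570 + 1334961) = 176214841
D(13) = 12 x (D(12) + D(11)) = 12 x (176214841 + 14684570)

Final answer: D(13) = 2290792932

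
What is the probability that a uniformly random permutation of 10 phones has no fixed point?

Derangements satisfy D(n) = (n-1)(D(n-1) + D(n-2)), starting from D(0)=1, D(1)=0.
Building up: D(2)=1, D(3)=2, D(4)=9, D(5)=44, D(6)=265, D(7)=1854, D(8)=14833, D(9)=133496, D(10)=1334961.
Total arrangements: 10! = 3628800.
Probability = D(10)/10! = 16481/44800.

Final answer: D(10)/10! = 1334961/3628800 = 0.367879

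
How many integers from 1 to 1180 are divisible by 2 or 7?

Multiples of 2: 590. Multiples of 7: 168. Of both (lcm=14): 84.
By inclusion-exclusion: 590 + 168 - 84.

Final answer: 674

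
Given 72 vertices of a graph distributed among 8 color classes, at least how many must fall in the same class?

By pigeonhole with 72 objects and 8 categories: ceiling(72/8).

Final answer: 9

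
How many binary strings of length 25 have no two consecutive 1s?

Classify by the final bit: ...0 gives a(n-1) strings, ...01 gives a(n-2) strings. Thus a(n) = a(n-1) + a(n-2) with a(1)=2, a(2)=3.
Building up term by term: a(1)=2, a(2)=3, a(3)=5, a(4)=8, a(5)=13, a(6)=21, a(7)=34, a(8)=55, a(9)=89, a(10)=144, a(11)=233, a(12)=377, a(13)=610, a(14)=987, a(15)=1597, a(16)=2584, a(17)=4181, a(18)=6765, a(19)=10946, a(20)=17711, a(21)=28657, a(22)=46368, a(23)=75025, a(24)=121393, a(25)=196418.

Final answer: 196418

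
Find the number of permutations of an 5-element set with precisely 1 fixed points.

Choose which 1 elements are fixed: C(5,1) = 5.
Derange the remaining 4 using D(j) = (j-1)(D(j-1) + D(j-2)), D(0)=1, D(1)=0: D(2)=1, D(3)=2, D(4)=9.
Total: 5 x 9.

Final answer: C(5,1) D(4) = 45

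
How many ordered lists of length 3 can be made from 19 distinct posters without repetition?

P(19,3) = 19!/(19-3)! = 19!/16!.

Final answer: P(19,3) = 5814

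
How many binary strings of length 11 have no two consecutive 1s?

A valid string ends in 0 (append to any length-(n-1) valid string) or in 01 (append to any length-(n-2) valid string), so a(n) = a(n-1) + a(n-2) with a(1)=2, a(2)=3.
Computing successive values: a(1)=2, a(2)=3, a(3)=5, a(4)=8, a(5)=13, a(6)=21, a(7)=34, a(8)=55, a(9)=89, a(10)=144, a(11)=233.

Final answer: 233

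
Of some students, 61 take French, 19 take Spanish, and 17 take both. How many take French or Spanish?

|A union B| = |A| + |B| - |A intersect B| = 61 + 19 - 17.

Final answer: 63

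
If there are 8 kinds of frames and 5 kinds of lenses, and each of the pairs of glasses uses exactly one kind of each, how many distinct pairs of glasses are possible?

By the multiplication principle: 8 x 5.

Final answer: 40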